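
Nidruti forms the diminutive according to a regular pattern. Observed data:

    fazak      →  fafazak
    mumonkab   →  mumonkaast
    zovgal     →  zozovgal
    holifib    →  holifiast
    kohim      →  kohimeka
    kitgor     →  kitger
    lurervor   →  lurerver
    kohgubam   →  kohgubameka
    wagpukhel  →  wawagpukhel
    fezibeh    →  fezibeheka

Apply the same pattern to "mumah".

"mumah" ends in -h. The one such stem in the data (fezibeh → fezibeheka) adds -eka, so the same rule applies.
The other patterns: stems ending in -k or -l repeat the first consonant+vowel as a prefix; stems ending in -r change the last vowel to 'e'; stems ending in -b drop the final letter and add -ast.
So mumah → mumaheka.

mumaheka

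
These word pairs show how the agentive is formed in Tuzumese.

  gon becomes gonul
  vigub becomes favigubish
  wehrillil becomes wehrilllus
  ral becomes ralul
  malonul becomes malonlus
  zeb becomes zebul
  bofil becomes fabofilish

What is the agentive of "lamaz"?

zeb and vigub both end in -b yet inflect differently (zebul, favigubish), so the final letter is not what conditions the rule; the number of vowels is.
"lamaz" has 2 vowels. The stems with 2 vowels (vigub → favigubish, bofil → fabofilish) add fa- … -ish around the stem.
The other patterns: stems with 1 vowel add -ul; stems with 3 vowels delete the last vowel and add -us.
So lamaz → falamazish.

falamazish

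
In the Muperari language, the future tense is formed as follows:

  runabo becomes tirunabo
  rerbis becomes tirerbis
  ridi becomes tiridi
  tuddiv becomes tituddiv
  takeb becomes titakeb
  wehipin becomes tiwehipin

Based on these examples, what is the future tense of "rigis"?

Every pair shown (runabo → tirunabo, rerbis → tirerbis, ridi → tiridi, …) follows the same rule: add the prefix ti-.
So rigis → tirigis.

tirigis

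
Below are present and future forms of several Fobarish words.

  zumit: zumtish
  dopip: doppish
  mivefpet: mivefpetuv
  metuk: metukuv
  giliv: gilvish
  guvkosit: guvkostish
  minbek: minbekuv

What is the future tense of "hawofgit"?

hawofgtish

"hawofgit" has last vowel 'i'. The stems whose last vowel is 'i' (giliv → gilvish, zumit → zumtish, dopip → doppish) delete the last vowel and add -ish.
So hawofgit → hawofgtish.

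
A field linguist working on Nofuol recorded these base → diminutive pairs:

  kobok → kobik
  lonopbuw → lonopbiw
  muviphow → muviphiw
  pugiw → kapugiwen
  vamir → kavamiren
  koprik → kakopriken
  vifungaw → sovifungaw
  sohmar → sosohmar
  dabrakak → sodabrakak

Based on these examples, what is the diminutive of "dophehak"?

lonopbuw and pugiw both end in -w yet inflect differently (lonopbiw, kapugiwen), so the final letter is not what conditions the rule; the last vowel is.
"dophehak" has last vowel 'a'. The stems whose last vowel is 'a' (vifungaw → sovifungaw, sohmar → sosohmar, dabrakak → sodabrakak) add the prefix so-.
So dophehak → sodophehak.

sodophehak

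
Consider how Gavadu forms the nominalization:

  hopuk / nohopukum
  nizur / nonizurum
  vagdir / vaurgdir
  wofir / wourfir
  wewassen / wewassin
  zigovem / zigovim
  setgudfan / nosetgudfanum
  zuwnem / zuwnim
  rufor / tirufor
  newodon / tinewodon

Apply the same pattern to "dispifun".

vagdir and rufor both end in -r yet inflect differently (vaurgdir, tirufor), so the final letter is not what conditions the rule; the last vowel is.
"dispifun" has last vowel 'u'. The stems whose last vowel is 'u' (hopuk → nohopukum, nizur → nonizurum) add no- … -um around the stem.
The other patterns: stems whose last vowel is 'i' insert -ur- after the first vowel; stems whose last vowel is 'o' add the prefix ti-; stems whose last vowel is 'e' change the last vowel to 'i'.
So dispifun → nodispifunum.

nodispifunum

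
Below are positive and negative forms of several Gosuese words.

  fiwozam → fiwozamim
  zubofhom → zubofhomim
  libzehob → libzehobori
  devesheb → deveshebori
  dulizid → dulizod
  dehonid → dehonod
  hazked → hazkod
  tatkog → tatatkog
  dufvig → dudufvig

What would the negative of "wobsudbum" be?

zubofhom and libzehob both have last vowel 'o' yet inflect differently (zubofhomim, libzehobori), so the last vowel is not what conditions the rule; the final letter is.
"wobsudbum" ends in -m. The stems ending in -m (fiwozam → fiwozamim, zubofhom → zubofhomim) add -im.
So wobsudbum → wobsudbumim.

wobsudbumim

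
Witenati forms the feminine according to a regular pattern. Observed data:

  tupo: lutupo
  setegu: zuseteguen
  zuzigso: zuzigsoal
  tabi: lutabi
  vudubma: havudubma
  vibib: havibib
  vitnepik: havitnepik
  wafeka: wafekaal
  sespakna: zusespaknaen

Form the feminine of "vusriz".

havusriz

vudubma and wafeka both end in -a yet inflect differently (havudubma, wafekaal), so the final letter is not what conditions the rule; the first letter is.
"vusriz" begins with v-. The stems beginning with v- (vibib → havibib, vitnepik → havitnepik, vudubma → havudubma) add the prefix ha-.
The other patterns: stems beginning with w- or z- add -al; stems beginning with s- add zu- … -en around the stem; stems beginning with t- add the prefix lu-.
So vusriz → havusriz.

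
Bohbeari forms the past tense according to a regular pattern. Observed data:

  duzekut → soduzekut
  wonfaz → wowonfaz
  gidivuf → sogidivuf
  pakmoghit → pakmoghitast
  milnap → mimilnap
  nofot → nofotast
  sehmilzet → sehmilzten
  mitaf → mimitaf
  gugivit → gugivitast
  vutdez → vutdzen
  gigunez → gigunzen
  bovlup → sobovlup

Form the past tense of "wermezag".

wewermezag

"wermezag" has last vowel 'a'. The stems whose last vowel is 'a' (wonfaz → wowonfaz, milnap → mimilnap, mitaf → mimitaf) repeat the first consonant+vowel as a prefix.
So wermezag → wewermezag.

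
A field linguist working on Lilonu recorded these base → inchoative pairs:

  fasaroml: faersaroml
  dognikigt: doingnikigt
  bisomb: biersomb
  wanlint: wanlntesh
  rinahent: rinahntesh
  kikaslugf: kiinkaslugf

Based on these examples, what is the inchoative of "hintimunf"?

hintimnfesh

wanlint and dognikigt both end in -t yet inflect differently (wanlntesh, doingnikigt), so the final letter is not what conditions the rule; the second-to-last letter is.
"hintimunf" has second-to-last letter 'n'. The stems whose second-to-last letter is 'n' (wanlint → wanlntesh, rinahent → rinahntesh) delete the last vowel and add -esh.
So hintimunf → hintimnfesh.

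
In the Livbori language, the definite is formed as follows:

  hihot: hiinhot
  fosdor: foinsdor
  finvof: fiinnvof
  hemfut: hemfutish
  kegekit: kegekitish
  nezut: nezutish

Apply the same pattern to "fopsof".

foinpsof

hihot and hemfut both end in -t yet inflect differently (hiinhot, hemfutish), so the final letter is not what conditions the rule; the last vowel is.
"fopsof" has last vowel 'o'. The stems whose last vowel is 'o' (hihot → hiinhot, fosdor → foinsdor, finvof → fiinnvof) insert -in- after the first vowel.
The other pattern: stems whose last vowel is 'i' or 'u' add -ish.
So fopsof → foinpsof.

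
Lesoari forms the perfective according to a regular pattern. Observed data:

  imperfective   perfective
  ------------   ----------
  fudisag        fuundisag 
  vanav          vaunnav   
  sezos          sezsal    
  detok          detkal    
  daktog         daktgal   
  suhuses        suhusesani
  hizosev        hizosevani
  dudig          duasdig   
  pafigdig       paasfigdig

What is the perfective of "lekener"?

fudisag and daktog both end in -g yet inflect differently (fuundisag, daktgal), so the final letter is not what conditions the rule; the last vowel is.
"lekener" has last vowel 'e'. The stems whose last vowel is 'e' (suhuses → suhusesani, hizosev → hizosevani) add -ani.
So lekener → lekenerani.

lekenerani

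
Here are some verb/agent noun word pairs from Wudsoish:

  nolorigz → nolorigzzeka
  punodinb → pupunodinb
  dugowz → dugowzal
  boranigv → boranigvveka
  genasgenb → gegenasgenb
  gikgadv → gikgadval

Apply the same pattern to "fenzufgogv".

fenzufgogvveka

boranigv and gikgadv both end in -v yet inflect differently (boranigvveka, gikgadval), so the final letter is not what conditions the rule; the second-to-last letter is.
"fenzufgogv" has second-to-last letter 'g'. The stems whose second-to-last letter is 'g' (nolorigz → nolorigzzeka, boranigv → boranigvveka) double the final consonant and add -eka.
So fenzufgogv → fenzufgogvveka.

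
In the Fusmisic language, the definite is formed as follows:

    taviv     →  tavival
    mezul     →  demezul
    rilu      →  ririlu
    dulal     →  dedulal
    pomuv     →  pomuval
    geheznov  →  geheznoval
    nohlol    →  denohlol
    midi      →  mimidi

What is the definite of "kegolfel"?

rilu and pomuv both have last vowel 'u' yet inflect differently (ririlu, pomuval), so the last vowel is not what conditions the rule; the final letter is.
"kegolfel" ends in -l. The stems ending in -l (mezul → demezul, nohlol → denohlol, dulal → dedulal) add the prefix de-.
So kegolfel → dekegolfel.

dekegolfel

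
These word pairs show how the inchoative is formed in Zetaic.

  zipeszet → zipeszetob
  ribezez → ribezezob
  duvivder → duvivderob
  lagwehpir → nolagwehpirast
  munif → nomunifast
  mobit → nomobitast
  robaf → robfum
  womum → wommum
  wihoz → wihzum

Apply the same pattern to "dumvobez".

dumvobezob

"dumvobez" has last vowel 'e'. The stems whose last vowel is 'e' (zipeszet → zipeszetob, ribezez → ribezezob, duvivder → duvivderob) add -ob.
So dumvobez → dumvobezob.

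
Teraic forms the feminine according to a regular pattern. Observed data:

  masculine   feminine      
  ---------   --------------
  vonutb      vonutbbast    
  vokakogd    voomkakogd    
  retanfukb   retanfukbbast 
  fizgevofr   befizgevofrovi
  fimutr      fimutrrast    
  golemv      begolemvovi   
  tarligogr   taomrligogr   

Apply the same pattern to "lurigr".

luomrigr

tarligogr and fimutr both end in -r yet inflect differently (taomrligogr, fimutrrast), so the final letter is not what conditions the rule; the second-to-last letter is.
"lurigr" has second-to-last letter 'g'. The stems whose second-to-last letter is 'g' (tarligogr → taomrligogr, vokakogd → voomkakogd) insert -om- after the first vowel.
The other patterns: stems whose second-to-last letter is 'k' or 't' double the final consonant and add -ast; stems whose second-to-last letter is 'f' or 'm' add be- … -ovi around the stem.
So lurigr → luomrigr.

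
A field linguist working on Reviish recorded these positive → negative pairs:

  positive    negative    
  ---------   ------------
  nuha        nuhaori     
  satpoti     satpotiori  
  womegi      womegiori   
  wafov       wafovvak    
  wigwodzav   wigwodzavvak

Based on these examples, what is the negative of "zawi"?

nuha and wigwodzav both have last vowel 'a' yet inflect differently (nuhaori, wigwodzavvak), so the last vowel is not what conditions the rule; whether the stem ends in a vowel or a consonant is.
"zawi" ends in a vowel. The stems ending in a vowel (nuha → nuhaori, satpoti → satpotiori, womegi → womegiori) add -ori.
The other pattern: stems ending in a consonant double the final consonant and add -ak.
So zawi → zawiori.

zawiori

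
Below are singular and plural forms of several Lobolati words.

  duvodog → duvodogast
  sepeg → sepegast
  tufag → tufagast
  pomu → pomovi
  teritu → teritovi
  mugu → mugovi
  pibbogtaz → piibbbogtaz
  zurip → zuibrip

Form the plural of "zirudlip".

ziibrudlip

"zirudlip" ends in -p. The one such stem in the data (zurip → zuibrip) inserts -ib- after the first vowel (as does pibbogtaz), so the same rule applies.
So zirudlip → ziibrudlip.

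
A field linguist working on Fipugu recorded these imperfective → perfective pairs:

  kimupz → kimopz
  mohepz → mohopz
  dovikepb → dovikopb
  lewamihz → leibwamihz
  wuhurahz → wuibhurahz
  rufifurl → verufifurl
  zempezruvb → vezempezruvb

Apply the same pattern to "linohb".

liibnohb

kimupz and lewamihz both end in -z yet inflect differently (kimopz, leibwamihz), so the final letter is not what conditions the rule; the second-to-last letter is.
"linohb" has second-to-last letter 'h'. The stems whose second-to-last letter is 'h' (lewamihz → leibwamihz, wuhurahz → wuibhurahz) insert -ib- after the first vowel.
So linohb → liibnohb.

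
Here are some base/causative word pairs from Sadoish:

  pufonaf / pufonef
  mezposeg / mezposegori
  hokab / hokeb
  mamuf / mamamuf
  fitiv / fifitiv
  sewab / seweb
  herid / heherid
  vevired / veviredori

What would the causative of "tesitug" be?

pufonaf and mamuf both end in -f yet inflect differently (pufonef, mamamuf), so the final letter is not what conditions the rule; the last vowel is.
"tesitug" has last vowel 'u'. The one such stem in the data (mamuf → mamamuf) repeats the first consonant+vowel as a prefix (as do fitiv, herid), so the same rule applies.
The other patterns: stems whose last vowel is 'a' change the last vowel to 'e'; stems whose last vowel is 'e' add -ori.
So tesitug → tetesitug.

tetesitug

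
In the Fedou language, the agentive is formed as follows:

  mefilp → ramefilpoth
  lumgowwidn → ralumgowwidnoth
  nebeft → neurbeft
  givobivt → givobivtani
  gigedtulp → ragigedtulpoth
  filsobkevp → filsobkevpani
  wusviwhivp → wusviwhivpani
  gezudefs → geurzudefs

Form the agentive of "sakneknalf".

rasakneknalfoth

"sakneknalf" has second-to-last letter 'l'. The stems whose second-to-last letter is 'l' (gigedtulp → ragigedtulpoth, mefilp → ramefilpoth) add ra- … -oth around the stem.
The other patterns: stems whose second-to-last letter is 'f' insert -ur- after the first vowel; stems whose second-to-last letter is 'v' add -ani.
So sakneknalf → rasakneknalfoth.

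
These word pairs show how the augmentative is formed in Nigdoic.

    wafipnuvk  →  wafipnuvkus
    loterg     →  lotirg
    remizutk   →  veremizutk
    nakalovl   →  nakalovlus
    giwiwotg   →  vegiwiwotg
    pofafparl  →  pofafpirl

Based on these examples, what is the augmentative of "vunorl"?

pofafparl and nakalovl both end in -l yet inflect differently (pofafpirl, nakalovlus), so the final letter is not what conditions the rule; the second-to-last letter is.
"vunorl" has second-to-last letter 'r'. The stems whose second-to-last letter is 'r' (loterg → lotirg, pofafparl → pofafpirl) change the last vowel to 'i'.
So vunorl → vunirl.

vunirl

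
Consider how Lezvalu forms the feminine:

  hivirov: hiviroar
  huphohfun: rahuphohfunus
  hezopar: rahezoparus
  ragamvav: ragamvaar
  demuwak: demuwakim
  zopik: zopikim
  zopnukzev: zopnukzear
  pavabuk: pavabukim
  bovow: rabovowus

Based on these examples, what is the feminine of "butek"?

demuwak and ragamvav both have last vowel 'a' yet inflect differently (demuwakim, ragamvaar), so the last vowel is not what conditions the rule; the final letter is.
"butek" ends in -k. The stems ending in -k (demuwak → demuwakim, zopik → zopikim, pavabuk → pavabukim) add -im.
The other patterns: stems ending in -v drop the final letter and add -ar; stems ending in -n, -r or -w add ra- … -us around the stem.
So butek → butekim.

butekim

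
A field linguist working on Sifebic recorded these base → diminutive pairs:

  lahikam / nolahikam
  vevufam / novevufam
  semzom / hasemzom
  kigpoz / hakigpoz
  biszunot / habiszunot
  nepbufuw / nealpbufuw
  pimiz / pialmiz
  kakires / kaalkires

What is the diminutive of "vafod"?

havafod

lahikam and semzom both end in -m yet inflect differently (nolahikam, hasemzom), so the final letter is not what conditions the rule; the last vowel is.
"vafod" has last vowel 'o'. The stems whose last vowel is 'o' (semzom → hasemzom, kigpoz → hakigpoz, biszunot → habiszunot) add the prefix ha-.
The other patterns: stems whose last vowel is 'a' add the prefix no-; stems whose last vowel is 'e', 'i' or 'u' insert -al- after the first vowel.
So vafod → havafod.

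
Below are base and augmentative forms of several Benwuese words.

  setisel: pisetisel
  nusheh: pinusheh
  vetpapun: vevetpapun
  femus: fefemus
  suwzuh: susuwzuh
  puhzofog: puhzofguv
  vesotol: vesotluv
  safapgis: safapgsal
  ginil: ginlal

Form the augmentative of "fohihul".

fofohihul

nusheh and suwzuh both end in -h yet inflect differently (pinusheh, susuwzuh), so the final letter is not what conditions the rule; the last vowel is.
"fohihul" has last vowel 'u'. The stems whose last vowel is 'u' (vetpapun → vevetpapun, femus → fefemus, suwzuh → susuwzuh) repeat the first consonant+vowel as a prefix.
The other patterns: stems whose last vowel is 'e' add the prefix pi-; stems whose last vowel is 'o' delete the last vowel and add -uv; stems whose last vowel is 'i' delete the last vowel and add -al.
So fohihul → fofohihul.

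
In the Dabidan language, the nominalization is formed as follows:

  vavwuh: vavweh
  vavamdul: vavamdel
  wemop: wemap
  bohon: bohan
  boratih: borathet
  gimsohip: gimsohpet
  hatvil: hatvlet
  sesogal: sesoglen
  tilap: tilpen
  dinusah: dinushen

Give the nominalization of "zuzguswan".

vavwuh and boratih both end in -h yet inflect differently (vavweh, borathet), so the final letter is not what conditions the rule; the last vowel is.
"zuzguswan" has last vowel 'a'. The stems whose last vowel is 'a' (sesogal → sesoglen, tilap → tilpen, dinusah → dinushen) delete the last vowel and add -en.
The other patterns: stems whose last vowel is 'u' change the last vowel to 'e'; stems whose last vowel is 'o' change the last vowel to 'a'; stems whose last vowel is 'i' delete the last vowel and add -et.
So zuzguswan → zuzguswnen.

zuzguswnen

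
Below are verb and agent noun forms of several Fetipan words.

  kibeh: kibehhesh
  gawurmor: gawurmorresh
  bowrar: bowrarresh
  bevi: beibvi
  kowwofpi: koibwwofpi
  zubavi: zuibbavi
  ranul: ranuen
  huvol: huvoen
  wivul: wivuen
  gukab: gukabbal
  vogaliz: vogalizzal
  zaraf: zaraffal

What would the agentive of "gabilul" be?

gawurmor and huvol both have last vowel 'o' yet inflect differently (gawurmorresh, huvoen), so the last vowel is not what conditions the rule; the final letter is.
"gabilul" ends in -l. The stems ending in -l (ranul → ranuen, huvol → huvoen, wivul → wivuen) drop the final letter and add -en.
The other patterns: stems ending in -h or -r double the final consonant and add -esh; stems ending in -i insert -ib- after the first vowel; stems ending in -b, -f or -z double the final consonant and add -al.
So gabilul → gabiluen.

gabiluen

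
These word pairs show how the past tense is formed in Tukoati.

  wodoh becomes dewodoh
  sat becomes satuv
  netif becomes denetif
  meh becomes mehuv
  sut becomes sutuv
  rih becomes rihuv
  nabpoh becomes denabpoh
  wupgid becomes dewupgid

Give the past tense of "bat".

rih and wodoh both end in -h yet inflect differently (rihuv, dewodoh), so the final letter is not what conditions the rule; the number of vowels is.
"bat" has 1 vowel. The stems with 1 vowel (sut → sutuv, rih → rihuv, sat → satuv) add -uv.
So bat → batuv.

batuv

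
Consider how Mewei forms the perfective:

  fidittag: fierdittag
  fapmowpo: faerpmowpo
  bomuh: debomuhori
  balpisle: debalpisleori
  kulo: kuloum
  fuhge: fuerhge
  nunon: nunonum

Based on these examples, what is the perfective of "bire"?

debireori

fuhge and balpisle both end in -e yet inflect differently (fuerhge, debalpisleori), so the final letter is not what conditions the rule; the first letter is.
"bire" begins with b-. The stems beginning with b- (balpisle → debalpisleori, bomuh → debomuhori) add de- … -ori around the stem.
So bire → debireori.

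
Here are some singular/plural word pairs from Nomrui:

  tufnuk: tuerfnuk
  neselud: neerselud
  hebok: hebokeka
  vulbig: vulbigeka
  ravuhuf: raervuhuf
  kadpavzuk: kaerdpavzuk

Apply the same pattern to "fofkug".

"fofkug" has last vowel 'u'. The stems whose last vowel is 'u' (kadpavzuk → kaerdpavzuk, ravuhuf → raervuhuf, neselud → neerselud) insert -er- after the first vowel.
So fofkug → foerfkug.

foerfkug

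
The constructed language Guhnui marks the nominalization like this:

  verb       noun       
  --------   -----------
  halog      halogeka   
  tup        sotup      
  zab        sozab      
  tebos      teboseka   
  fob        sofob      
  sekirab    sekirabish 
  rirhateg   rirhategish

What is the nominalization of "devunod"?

devunodish

halog and rirhateg both end in -g yet inflect differently (halogeka, rirhategish), so the final letter is not what conditions the rule; the number of vowels is.
"devunod" has 3 vowels. The stems with 3 vowels (rirhateg → rirhategish, sekirab → sekirabish) add -ish.
So devunod → devunodish.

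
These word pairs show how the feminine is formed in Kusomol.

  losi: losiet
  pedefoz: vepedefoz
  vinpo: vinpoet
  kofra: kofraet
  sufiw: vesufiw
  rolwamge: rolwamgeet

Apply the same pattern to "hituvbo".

vinpo and pedefoz both have last vowel 'o' yet inflect differently (vinpoet, vepedefoz), so the last vowel is not what conditions the rule; whether the stem ends in a vowel or a consonant is.
"hituvbo" ends in a vowel. The stems ending in a vowel (rolwamge → rolwamgeet, vinpo → vinpoet, losi → losiet) add -et.
The other pattern: stems ending in a consonant add the prefix ve-.
So hituvbo → hituvboet.

hituvboet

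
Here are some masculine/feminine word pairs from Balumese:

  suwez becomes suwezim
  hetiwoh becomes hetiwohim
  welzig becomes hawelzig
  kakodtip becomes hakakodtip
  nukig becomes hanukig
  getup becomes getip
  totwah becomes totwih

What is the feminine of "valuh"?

valih

kakodtip and getup both end in -p yet inflect differently (hakakodtip, getip), so the final letter is not what conditions the rule; the last vowel is.
"valuh" has last vowel 'u'. The one such stem in the data (getup → getip) changes the last vowel to 'i' (as does totwah), so the same rule applies.
So valuh → valih.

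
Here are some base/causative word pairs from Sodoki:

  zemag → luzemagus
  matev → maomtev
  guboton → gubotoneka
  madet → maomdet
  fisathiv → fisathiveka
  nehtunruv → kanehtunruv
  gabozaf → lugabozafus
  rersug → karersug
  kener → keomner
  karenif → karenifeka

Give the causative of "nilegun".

nehtunruv and matev both end in -v yet inflect differently (kanehtunruv, maomtev), so the final letter is not what conditions the rule; the last vowel is.
"nilegun" has last vowel 'u'. The stems whose last vowel is 'u' (nehtunruv → kanehtunruv, rersug → karersug) add the prefix ka-.
The other patterns: stems whose last vowel is 'e' insert -om- after the first vowel; stems whose last vowel is 'a' add lu- … -us around the stem; stems whose last vowel is 'i' or 'o' add -eka.
So nilegun → kanilegun.

kanilegun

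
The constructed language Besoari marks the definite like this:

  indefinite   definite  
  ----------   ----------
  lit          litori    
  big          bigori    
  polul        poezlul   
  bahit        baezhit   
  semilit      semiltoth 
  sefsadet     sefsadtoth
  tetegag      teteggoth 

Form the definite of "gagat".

gaezgat

lit and bahit both end in -t yet inflect differently (litori, baezhit), so the final letter is not what conditions the rule; the number of vowels is.
"gagat" has 2 vowels. The stems with 2 vowels (polul → poezlul, bahit → baezhit) insert -ez- after the first vowel.
The other patterns: stems with 1 vowel add -ori; stems with 3 vowels delete the last vowel and add -oth.
So gagat → gaezgat.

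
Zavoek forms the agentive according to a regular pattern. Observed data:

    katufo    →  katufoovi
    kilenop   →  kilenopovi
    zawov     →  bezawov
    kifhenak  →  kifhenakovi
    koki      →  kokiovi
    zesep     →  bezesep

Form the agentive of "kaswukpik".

kaswukpikovi

"kaswukpik" begins with k-. The stems beginning with k- (koki → kokiovi, kilenop → kilenopovi, kifhenak → kifhenakovi) add -ovi.
So kaswukpik → kaswukpikovi.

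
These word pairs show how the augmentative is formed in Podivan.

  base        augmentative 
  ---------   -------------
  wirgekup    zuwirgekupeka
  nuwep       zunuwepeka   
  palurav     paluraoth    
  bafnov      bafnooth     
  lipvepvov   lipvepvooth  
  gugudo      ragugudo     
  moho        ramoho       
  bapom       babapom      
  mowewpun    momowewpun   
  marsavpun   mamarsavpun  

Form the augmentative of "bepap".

bafnov and gugudo both have last vowel 'o' yet inflect differently (bafnooth, ragugudo), so the last vowel is not what conditions the rule; the final letter is.
"bepap" ends in -p. The stems ending in -p (wirgekup → zuwirgekupeka, nuwep → zunuwepeka) add zu- … -eka around the stem.
The other patterns: stems ending in -v drop the final letter and add -oth; stems ending in -o add the prefix ra-; stems ending in -m or -n repeat the first consonant+vowel as a prefix.
So bepap → zubepapeka.

zubepapeka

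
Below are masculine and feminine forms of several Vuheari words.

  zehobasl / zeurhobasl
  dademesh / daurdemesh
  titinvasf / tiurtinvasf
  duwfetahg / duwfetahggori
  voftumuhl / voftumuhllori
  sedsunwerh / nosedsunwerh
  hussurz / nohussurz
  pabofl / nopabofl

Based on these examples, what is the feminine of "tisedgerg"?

zehobasl and voftumuhl both end in -l yet inflect differently (zeurhobasl, voftumuhllori), so the final letter is not what conditions the rule; the second-to-last letter is.
"tisedgerg" has second-to-last letter 'r'. The stems whose second-to-last letter is 'r' (sedsunwerh → nosedsunwerh, hussurz → nohussurz) add the prefix no-.
The other patterns: stems whose second-to-last letter is 's' insert -ur- after the first vowel; stems whose second-to-last letter is 'h' double the final consonant and add -ori.
So tisedgerg → notisedgerg.

notisedgerg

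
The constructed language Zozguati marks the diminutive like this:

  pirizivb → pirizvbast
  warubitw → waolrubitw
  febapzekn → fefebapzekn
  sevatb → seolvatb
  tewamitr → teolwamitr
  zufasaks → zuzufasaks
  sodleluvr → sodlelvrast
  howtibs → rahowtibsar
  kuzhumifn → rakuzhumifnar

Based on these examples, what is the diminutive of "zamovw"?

zamvwast

sevatb and pirizivb both end in -b yet inflect differently (seolvatb, pirizvbast), so the final letter is not what conditions the rule; the second-to-last letter is.
"zamovw" has second-to-last letter 'v'. The stems whose second-to-last letter is 'v' (pirizivb → pirizvbast, sodleluvr → sodlelvrast) delete the last vowel and add -ast.
The other patterns: stems whose second-to-last letter is 't' insert -ol- after the first vowel; stems whose second-to-last letter is 'k' repeat the first consonant+vowel as a prefix; stems whose second-to-last letter is 'b' or 'f' add ra- … -ar around the stem.
So zamovw → zamvwast.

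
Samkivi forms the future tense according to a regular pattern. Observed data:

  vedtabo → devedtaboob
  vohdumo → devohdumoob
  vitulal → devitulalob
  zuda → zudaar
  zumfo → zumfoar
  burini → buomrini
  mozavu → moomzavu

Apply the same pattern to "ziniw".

ziniwar

vedtabo and zumfo both end in -o yet inflect differently (devedtaboob, zumfoar), so the final letter is not what conditions the rule; the first letter is.
"ziniw" begins with z-. The stems beginning with z- (zuda → zudaar, zumfo → zumfoar) add -ar.
The other patterns: stems beginning with v- add de- … -ob around the stem; stems beginning with b- or m- insert -om- after the first vowel.
So ziniw → ziniwar.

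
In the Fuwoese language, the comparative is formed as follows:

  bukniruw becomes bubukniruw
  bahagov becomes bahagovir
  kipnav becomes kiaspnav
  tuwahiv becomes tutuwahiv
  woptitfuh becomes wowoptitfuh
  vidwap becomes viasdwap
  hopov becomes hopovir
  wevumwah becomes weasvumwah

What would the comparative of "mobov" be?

mobovir

kipnav and hopov both end in -v yet inflect differently (kiaspnav, hopovir), so the final letter is not what conditions the rule; the last vowel is.
"mobov" has last vowel 'o'. The stems whose last vowel is 'o' (hopov → hopovir, bahagov → bahagovir) add -ir.
The other patterns: stems whose last vowel is 'a' insert -as- after the first vowel; stems whose last vowel is 'i' or 'u' repeat the first consonant+vowel as a prefix.
So mobov → mobovir.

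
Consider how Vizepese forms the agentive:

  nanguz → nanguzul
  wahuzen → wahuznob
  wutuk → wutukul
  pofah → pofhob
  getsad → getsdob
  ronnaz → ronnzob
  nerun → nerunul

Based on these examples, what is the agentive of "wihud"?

nerun and wahuzen both end in -n yet inflect differently (nerunul, wahuznob), so the final letter is not what conditions the rule; the last vowel is.
"wihud" has last vowel 'u'. The stems whose last vowel is 'u' (nanguz → nanguzul, nerun → nerunul, wutuk → wutukul) add -ul.
The other pattern: stems whose last vowel is 'a' or 'e' delete the last vowel and add -ob.
So wihud → wihudul.

wihudul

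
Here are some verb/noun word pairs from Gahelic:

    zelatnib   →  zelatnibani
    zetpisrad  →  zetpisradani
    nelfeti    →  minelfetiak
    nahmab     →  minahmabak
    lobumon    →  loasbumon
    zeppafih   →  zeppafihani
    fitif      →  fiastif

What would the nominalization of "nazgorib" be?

minazgoribak

zelatnib and nahmab both end in -b yet inflect differently (zelatnibani, minahmabak), so the final letter is not what conditions the rule; the first letter is.
"nazgorib" begins with n-. The stems beginning with n- (nahmab → minahmabak, nelfeti → minelfetiak) add mi- … -ak around the stem.
So nazgorib → minazgoribak.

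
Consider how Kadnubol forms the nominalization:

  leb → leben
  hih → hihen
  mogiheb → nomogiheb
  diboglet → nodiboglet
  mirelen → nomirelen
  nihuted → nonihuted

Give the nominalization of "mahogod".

"mahogod" has 3 vowels. The stems with 3 vowels (mogiheb → nomogiheb, diboglet → nodiboglet, mirelen → nomirelen) add the prefix no-.
So mahogod → nomahogod.

nomahogod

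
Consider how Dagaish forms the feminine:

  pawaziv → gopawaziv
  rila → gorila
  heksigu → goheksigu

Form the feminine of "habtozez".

Every pair shown (pawaziv → gopawaziv, rila → gorila, heksigu → goheksigu) follows the same rule: add the prefix go-.
So habtozez → gohabtozez.

gohabtozez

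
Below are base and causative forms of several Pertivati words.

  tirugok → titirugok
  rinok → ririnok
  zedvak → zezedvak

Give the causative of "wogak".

Every pair shown (tirugok → titirugok, rinok → ririnok, zedvak → zezedvak) follows the same rule: repeat the first consonant+vowel as a prefix.
So wogak → wowogak.

wowogak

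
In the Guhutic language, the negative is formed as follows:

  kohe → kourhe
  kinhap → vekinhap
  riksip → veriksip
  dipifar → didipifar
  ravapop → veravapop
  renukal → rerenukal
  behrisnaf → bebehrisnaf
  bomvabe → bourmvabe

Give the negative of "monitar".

"monitar" ends in -r. The one such stem in the data (dipifar → didipifar) repeats the first consonant+vowel as a prefix (as do behrisnaf, renukal), so the same rule applies.
The other patterns: stems ending in -e insert -ur- after the first vowel; stems ending in -p add the prefix ve-.
So monitar → momonitar.

momonitar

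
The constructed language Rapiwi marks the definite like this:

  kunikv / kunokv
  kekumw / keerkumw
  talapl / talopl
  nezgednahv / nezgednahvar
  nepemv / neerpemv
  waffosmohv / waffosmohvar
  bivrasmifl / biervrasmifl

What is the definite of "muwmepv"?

nezgednahv and nepemv both end in -v yet inflect differently (nezgednahvar, neerpemv), so the final letter is not what conditions the rule; the second-to-last letter is.
"muwmepv" has second-to-last letter 'p'. The one such stem in the data (talapl → talopl) changes the last vowel to 'o' (as does kunikv), so the same rule applies.
The other patterns: stems whose second-to-last letter is 'h' add -ar; stems whose second-to-last letter is 'f' or 'm' insert -er- after the first vowel.
So muwmepv → muwmopv.

muwmopv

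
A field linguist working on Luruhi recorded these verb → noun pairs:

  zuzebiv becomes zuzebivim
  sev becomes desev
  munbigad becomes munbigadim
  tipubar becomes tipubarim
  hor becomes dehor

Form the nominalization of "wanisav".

wanisavim

"wanisav" has 3 vowels. The stems with 3 vowels (munbigad → munbigadim, zuzebiv → zuzebivim, tipubar → tipubarim) add -im.
The other pattern: stems with 1 vowel add the prefix de-.
So wanisav → wanisavim.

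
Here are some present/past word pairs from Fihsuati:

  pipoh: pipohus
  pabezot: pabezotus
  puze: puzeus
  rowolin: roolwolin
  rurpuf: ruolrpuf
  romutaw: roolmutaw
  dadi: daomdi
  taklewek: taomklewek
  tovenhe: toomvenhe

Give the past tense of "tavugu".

taomvugu

"tavugu" begins with t-. The stems beginning with t- (taklewek → taomklewek, tovenhe → toomvenhe) insert -om- after the first vowel.
The other patterns: stems beginning with p- add -us; stems beginning with r- insert -ol- after the first vowel.
So tavugu → taomvugu.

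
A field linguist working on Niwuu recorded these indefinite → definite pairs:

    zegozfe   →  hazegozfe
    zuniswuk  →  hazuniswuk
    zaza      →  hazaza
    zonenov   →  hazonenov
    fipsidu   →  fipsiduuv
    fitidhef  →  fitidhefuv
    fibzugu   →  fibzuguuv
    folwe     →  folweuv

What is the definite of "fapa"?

zegozfe and folwe both end in -e yet inflect differently (hazegozfe, folweuv), so the final letter is not what conditions the rule; the first letter is.
"fapa" begins with f-. The stems beginning with f- (fipsidu → fipsiduuv, fitidhef → fitidhefuv, fibzugu → fibzuguuv) add -uv.
The other pattern: stems beginning with z- add the prefix ha-.
So fapa → fapauv.

fapauv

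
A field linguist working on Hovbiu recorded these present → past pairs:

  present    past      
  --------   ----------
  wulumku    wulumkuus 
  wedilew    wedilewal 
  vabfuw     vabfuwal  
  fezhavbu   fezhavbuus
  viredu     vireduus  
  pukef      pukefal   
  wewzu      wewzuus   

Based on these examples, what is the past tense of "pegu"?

peguus

"pegu" ends in -u. The stems ending in -u (viredu → vireduus, wewzu → wewzuus, wulumku → wulumkuus) add -us.
So pegu → peguus.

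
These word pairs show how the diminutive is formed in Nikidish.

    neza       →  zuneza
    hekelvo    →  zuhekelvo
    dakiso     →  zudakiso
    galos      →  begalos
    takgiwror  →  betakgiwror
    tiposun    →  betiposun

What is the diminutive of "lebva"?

"lebva" ends in a vowel. The stems ending in a vowel (neza → zuneza, hekelvo → zuhekelvo, dakiso → zudakiso) add the prefix zu-.
So lebva → zulebva.

zulebva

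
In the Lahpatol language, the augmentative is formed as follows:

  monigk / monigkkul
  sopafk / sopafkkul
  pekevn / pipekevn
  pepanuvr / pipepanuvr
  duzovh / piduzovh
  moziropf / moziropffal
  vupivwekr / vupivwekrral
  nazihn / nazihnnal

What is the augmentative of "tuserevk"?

pituserevk

"tuserevk" has second-to-last letter 'v'. The stems whose second-to-last letter is 'v' (pekevn → pipekevn, pepanuvr → pipepanuvr, duzovh → piduzovh) add the prefix pi-.
The other patterns: stems whose second-to-last letter is 'f' or 'g' double the final consonant and add -ul; stems whose second-to-last letter is 'h', 'k' or 'p' double the final consonant and add -al.
So tuserevk → pituserevk.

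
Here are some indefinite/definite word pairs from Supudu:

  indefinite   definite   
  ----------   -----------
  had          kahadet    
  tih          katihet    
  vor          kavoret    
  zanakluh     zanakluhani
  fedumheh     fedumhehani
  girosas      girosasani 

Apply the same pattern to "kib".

kakibet

tih and zanakluh both end in -h yet inflect differently (katihet, zanakluhani), so the final letter is not what conditions the rule; the number of vowels is.
"kib" has 1 vowel. The stems with 1 vowel (had → kahadet, tih → katihet, vor → kavoret) add ka- … -et around the stem.
So kib → kakibet.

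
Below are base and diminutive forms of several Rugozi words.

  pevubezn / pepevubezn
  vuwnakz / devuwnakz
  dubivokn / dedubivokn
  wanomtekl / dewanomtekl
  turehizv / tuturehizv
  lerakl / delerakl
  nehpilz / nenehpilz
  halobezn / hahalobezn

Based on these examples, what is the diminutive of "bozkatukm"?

debozkatukm

dubivokn and pevubezn both end in -n yet inflect differently (dedubivokn, pepevubezn), so the final letter is not what conditions the rule; the second-to-last letter is.
"bozkatukm" has second-to-last letter 'k'. The stems whose second-to-last letter is 'k' (vuwnakz → devuwnakz, lerakl → delerakl, wanomtekl → dewanomtekl) add the prefix de-.
The other pattern: stems whose second-to-last letter is 'l' or 'z' repeat the first consonant+vowel as a prefix.
So bozkatukm → debozkatukm.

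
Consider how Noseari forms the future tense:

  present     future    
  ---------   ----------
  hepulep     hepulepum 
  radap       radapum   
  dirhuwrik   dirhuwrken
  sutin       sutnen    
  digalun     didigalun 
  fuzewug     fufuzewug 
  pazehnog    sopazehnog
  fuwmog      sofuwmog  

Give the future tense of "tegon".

fuzewug and pazehnog both end in -g yet inflect differently (fufuzewug, sopazehnog), so the final letter is not what conditions the rule; the last vowel is.
"tegon" has last vowel 'o'. The stems whose last vowel is 'o' (pazehnog → sopazehnog, fuwmog → sofuwmog) add the prefix so-.
The other patterns: stems whose last vowel is 'u' repeat the first consonant+vowel as a prefix; stems whose last vowel is 'a' or 'e' add -um; stems whose last vowel is 'i' delete the last vowel and add -en.
So tegon → sotegon.

sotegon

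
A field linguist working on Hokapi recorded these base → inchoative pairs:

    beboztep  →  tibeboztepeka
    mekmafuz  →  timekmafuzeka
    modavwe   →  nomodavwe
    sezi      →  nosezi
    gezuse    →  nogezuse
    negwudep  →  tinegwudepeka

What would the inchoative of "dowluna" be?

"dowluna" ends in a vowel. The stems ending in a vowel (modavwe → nomodavwe, gezuse → nogezuse, sezi → nosezi) add the prefix no-.
So dowluna → nodowluna.

nodowluna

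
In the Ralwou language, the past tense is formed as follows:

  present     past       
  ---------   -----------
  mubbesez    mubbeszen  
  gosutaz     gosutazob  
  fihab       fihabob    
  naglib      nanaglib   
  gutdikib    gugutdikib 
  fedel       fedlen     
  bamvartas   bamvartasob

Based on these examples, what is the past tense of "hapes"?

gosutaz and mubbesez both end in -z yet inflect differently (gosutazob, mubbeszen), so the final letter is not what conditions the rule; the last vowel is.
"hapes" has last vowel 'e'. The stems whose last vowel is 'e' (mubbesez → mubbeszen, fedel → fedlen) delete the last vowel and add -en.
The other patterns: stems whose last vowel is 'a' add -ob; stems whose last vowel is 'i' repeat the first consonant+vowel as a prefix.
So hapes → hapsen.

hapsen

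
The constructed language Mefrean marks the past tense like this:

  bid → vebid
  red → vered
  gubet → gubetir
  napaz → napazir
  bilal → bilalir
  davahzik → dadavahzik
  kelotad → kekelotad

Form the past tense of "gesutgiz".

gegesutgiz

bid and kelotad both end in -d yet inflect differently (vebid, kekelotad), so the final letter is not what conditions the rule; the number of vowels is.
"gesutgiz" has 3 vowels. The stems with 3 vowels (davahzik → dadavahzik, kelotad → kekelotad) repeat the first consonant+vowel as a prefix.
So gesutgiz → gegesutgiz.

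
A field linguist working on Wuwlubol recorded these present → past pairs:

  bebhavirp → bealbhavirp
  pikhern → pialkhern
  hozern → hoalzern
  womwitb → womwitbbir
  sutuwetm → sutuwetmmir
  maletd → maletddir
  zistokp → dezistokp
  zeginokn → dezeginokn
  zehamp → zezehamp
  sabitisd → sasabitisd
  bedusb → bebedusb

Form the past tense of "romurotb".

"romurotb" has second-to-last letter 't'. The stems whose second-to-last letter is 't' (womwitb → womwitbbir, sutuwetm → sutuwetmmir, maletd → maletddir) double the final consonant and add -ir.
So romurotb → romurotbbir.

romurotbbir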